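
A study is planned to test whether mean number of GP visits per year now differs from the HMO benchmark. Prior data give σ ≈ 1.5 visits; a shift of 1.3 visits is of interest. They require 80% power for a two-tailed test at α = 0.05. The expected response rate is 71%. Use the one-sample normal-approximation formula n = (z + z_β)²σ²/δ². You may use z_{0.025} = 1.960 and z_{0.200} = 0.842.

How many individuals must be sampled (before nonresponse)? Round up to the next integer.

n = 15

n = (z_{α/2} + z_β)² · σ² / δ²
  = (1.960 + 0.842)² · 1.5² / 1.3²
  = 7.8512 · 2.25 / 1.69
  = 10.45
Adjust for 71% response: 10.45 / 0.71 = 14.72.
Round up → n = 15.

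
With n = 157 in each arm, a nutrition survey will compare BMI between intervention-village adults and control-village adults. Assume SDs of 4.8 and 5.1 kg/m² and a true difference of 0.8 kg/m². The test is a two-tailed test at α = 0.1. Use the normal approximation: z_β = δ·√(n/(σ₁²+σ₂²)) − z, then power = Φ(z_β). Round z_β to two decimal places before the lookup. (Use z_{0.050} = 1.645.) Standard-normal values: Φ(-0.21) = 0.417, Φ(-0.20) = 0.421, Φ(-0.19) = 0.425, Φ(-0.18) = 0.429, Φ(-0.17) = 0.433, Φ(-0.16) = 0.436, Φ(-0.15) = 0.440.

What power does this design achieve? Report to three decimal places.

z_β = δ·√(n/(σ₁²+σ₂²)) − z_{α/2}
    = 0.8 · √(157/49.05) − 1.645
    = 0.8 · 1.78908 − 1.645
    = 1.4313 − 1.645 = -0.2137 → -0.21
Power = Φ(-0.21) = 0.417.

Power ≈ 0.417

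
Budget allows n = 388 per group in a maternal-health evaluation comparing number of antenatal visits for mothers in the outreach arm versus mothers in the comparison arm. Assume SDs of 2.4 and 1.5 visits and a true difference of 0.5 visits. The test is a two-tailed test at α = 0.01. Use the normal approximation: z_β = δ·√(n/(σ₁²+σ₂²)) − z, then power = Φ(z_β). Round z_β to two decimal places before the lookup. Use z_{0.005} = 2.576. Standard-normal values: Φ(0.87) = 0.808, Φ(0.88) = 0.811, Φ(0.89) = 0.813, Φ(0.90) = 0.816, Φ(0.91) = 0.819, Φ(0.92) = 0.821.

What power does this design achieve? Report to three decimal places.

Power ≈ 0.816

z_β = δ·√(n/(σ₁²+σ₂²)) − z_{α/2}
    = 0.5 · √(388/8.01) − 2.576
    = 0.5 · 6.95985 − 2.576
    = 3.4799 − 2.576 = 0.9039 → 0.90
Power = Φ(0.90) = 0.816.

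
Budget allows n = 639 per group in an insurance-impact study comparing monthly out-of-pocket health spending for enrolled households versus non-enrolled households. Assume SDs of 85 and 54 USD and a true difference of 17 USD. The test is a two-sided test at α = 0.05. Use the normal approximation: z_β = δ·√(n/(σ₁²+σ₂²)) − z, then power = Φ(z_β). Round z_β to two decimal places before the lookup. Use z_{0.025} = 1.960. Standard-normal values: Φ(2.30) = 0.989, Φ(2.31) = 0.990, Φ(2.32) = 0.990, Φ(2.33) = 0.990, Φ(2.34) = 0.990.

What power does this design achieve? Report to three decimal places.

Power ≈ 0.990

z_β = δ·√(n/(σ₁²+σ₂²)) − z_{α/2}
    = 17 · √(639/10141) − 1.960
    = 17 · 0.25102 − 1.960
    = 4.2674 − 1.960 = 2.3074 → 2.31
Power = Φ(2.31) = 0.990.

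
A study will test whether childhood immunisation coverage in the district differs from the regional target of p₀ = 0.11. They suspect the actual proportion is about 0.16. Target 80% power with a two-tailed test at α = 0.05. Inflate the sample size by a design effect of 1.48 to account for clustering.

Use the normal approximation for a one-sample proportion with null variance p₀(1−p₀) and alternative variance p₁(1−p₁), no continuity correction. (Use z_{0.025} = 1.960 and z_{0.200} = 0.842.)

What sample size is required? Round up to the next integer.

n = 504

n = [z_{α/2}·√(p₀q₀) + z_β·√(p₁q₁)]² / (p₁ − p₀)²
  = [1.960·√(0.11·0.89) + 0.842·√(0.16·0.84)]² / (0.05)²
  = [1.960·0.3129 + 0.842·0.3666]² / 0.0025
  = [0.9219]² / 0.0025
  = 339.99
Design effect: 1.48 × 339.99 = 503.19.
Round up → n = 504.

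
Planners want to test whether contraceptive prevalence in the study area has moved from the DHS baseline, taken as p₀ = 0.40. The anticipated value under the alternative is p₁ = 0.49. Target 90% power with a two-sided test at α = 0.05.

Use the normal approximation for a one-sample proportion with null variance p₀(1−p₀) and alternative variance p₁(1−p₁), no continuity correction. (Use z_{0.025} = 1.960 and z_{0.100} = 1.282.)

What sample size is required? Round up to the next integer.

n = [z_{α/2}·√(p₀q₀) + z_β·√(p₁q₁)]² / (p₁ − p₀)²
  = [1.960·√(0.40·0.60) + 1.282·√(0.49·0.51)]² / (0.09)²
  = [1.960·0.4899 + 1.282·0.4999]² / 0.0081
  = [1.6011]² / 0.0081
  = 316.47
Round up → n = 317.

n = 317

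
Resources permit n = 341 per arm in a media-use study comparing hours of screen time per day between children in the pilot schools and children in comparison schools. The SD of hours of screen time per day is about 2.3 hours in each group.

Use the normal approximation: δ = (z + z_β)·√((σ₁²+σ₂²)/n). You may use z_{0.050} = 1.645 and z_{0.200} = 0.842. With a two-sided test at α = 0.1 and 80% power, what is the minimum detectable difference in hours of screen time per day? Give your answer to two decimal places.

δ = (z_{α/2} + z_β) · √((σ₁²+σ₂²)/n)
  = (1.645 + 0.842) · √(10.58/341)
  = 2.487 · √0.03103
  = 2.487 · 0.1761
  = 0.4381

Minimum detectable difference ≈ 0.44 hours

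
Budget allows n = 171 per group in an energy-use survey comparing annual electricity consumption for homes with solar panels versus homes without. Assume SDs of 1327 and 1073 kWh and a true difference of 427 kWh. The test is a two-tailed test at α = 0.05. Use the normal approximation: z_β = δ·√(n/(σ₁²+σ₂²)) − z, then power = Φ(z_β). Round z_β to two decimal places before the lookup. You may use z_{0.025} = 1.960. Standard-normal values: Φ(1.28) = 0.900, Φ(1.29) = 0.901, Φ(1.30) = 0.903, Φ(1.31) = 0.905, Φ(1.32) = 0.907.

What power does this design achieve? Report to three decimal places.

Power ≈ 0.905

z_β = δ·√(n/(σ₁²+σ₂²)) − z_{α/2}
    = 427 · √(171/2912258) − 1.960
    = 427 · 0.00766 − 1.960
    = 3.2720 − 1.960 = 1.3120 → 1.31
Power = Φ(1.31) = 0.905.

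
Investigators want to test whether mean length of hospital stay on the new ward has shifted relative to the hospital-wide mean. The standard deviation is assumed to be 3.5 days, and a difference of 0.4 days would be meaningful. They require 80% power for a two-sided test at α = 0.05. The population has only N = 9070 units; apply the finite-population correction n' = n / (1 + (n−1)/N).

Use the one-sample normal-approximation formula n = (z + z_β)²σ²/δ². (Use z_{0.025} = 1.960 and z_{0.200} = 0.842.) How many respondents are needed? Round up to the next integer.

n = (z_{α/2} + z_β)² · σ² / δ²
  = (1.960 + 0.842)² · 3.5² / 0.4²
  = 7.8512 · 12.25 / 0.16
  = 601.11
Finite-population correction (N = 9070): 601.11 / (1 + (601.11 − 1)/9070) = 563.80.
Round up → n = 564.

n = 564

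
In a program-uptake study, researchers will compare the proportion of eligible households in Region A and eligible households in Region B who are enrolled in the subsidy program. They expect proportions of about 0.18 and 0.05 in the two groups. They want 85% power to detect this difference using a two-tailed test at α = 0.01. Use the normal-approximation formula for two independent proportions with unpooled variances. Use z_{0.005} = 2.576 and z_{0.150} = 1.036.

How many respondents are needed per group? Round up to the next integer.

n = (z_{α/2} + z_β)² · [p₁(1−p₁) + p₂(1−p₂)] / (p₁ − p₂)²
  = (2.576 + 1.036)² · (0.18·0.82 + 0.05·0.95) / (0.13)²
  = (3.612)² · (0.1476 + 0.0475) / 0.0169
  = 13.0465 · 0.1951 / 0.0169
  = 150.61
Round up → n = 151 per group.

n = 151 per group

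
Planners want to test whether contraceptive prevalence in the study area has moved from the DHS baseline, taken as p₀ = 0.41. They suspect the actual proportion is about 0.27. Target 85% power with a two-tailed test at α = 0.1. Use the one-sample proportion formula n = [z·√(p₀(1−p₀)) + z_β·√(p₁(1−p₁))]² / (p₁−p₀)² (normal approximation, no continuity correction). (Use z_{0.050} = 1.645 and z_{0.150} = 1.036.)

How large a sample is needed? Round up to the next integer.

n = [z_{α/2}·√(p₀q₀) + z_β·√(p₁q₁)]² / (p₁ − p₀)²
  = [1.645·√(0.41·0.59) + 1.036·√(0.27·0.73)]² / (-0.14)²
  = [1.645·0.4918 + 1.036·0.4440]² / 0.0196
  = [1.2690]² / 0.0196
  = 82.16
Round up → n = 83.

n = 83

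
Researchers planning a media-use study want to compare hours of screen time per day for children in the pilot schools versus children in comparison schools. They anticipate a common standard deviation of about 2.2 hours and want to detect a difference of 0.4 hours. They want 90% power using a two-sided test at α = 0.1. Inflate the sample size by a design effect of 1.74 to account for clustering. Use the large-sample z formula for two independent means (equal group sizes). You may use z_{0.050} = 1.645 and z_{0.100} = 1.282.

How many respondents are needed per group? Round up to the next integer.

n = 902 per group

n = (z_{α/2} + z_β)² · (σ₁² + σ₂²) / δ²
  = (1.645 + 1.282)² · (2·2.2² = 9.68) / 0.4²
  = 8.5673 · 9.68 / 0.16
  = 518.32
Design effect: 1.74 × 518.32 = 901.88.
Round up → n = 902 per group.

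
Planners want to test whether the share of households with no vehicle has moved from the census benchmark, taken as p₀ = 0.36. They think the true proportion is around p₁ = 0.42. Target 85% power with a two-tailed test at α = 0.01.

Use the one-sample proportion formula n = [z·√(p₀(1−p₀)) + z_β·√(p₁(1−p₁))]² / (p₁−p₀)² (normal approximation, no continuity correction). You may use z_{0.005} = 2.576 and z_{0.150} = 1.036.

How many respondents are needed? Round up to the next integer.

n = 849

n = [z_{α/2}·√(p₀q₀) + z_β·√(p₁q₁)]² / (p₁ − p₀)²
  = [2.576·√(0.36·0.64) + 1.036·√(0.42·0.58)]² / (0.06)²
  = [2.576·0.4800 + 1.036·0.4936]² / 0.0036
  = [1.7478]² / 0.0036
  = 848.56
Round up → n = 849.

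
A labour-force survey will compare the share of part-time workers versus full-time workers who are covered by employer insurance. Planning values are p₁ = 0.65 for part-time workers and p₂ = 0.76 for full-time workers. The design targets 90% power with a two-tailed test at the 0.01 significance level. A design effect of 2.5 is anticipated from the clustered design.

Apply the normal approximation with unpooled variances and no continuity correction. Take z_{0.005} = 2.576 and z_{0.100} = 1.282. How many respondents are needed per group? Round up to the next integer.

n = 1261 per group

n = (z_{α/2} + z_β)² · [p₁(1−p₁) + p₂(1−p₂)] / (p₁ − p₂)²
  = (2.576 + 1.282)² · (0.65·0.35 + 0.76·0.24) / (-0.11)²
  = (3.858)² · (0.2275 + 0.1824) / 0.0121
  = 14.8842 · 0.4099 / 0.0121
  = 504.22
Design effect: 2.5 × 504.22 = 1260.54.
Round up → n = 1261 per group.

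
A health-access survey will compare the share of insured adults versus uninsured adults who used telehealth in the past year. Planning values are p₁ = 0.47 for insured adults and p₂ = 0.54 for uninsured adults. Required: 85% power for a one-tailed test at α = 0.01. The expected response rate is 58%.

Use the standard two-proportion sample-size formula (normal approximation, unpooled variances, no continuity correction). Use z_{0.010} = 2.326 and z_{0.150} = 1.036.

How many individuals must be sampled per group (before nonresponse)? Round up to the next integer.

n = 1979 per group

n = (z_α + z_β)² · [p₁(1−p₁) + p₂(1−p₂)] / (p₁ − p₂)²
  = (2.326 + 1.036)² · (0.47·0.53 + 0.54·0.46) / (-0.07)²
  = (3.362)² · (0.2491 + 0.2484) / 0.0049
  = 11.3030 · 0.4975 / 0.0049
  = 1147.60
Adjust for 58% response: 1147.60 / 0.58 = 1978.63.
Round up → n = 1979 per group.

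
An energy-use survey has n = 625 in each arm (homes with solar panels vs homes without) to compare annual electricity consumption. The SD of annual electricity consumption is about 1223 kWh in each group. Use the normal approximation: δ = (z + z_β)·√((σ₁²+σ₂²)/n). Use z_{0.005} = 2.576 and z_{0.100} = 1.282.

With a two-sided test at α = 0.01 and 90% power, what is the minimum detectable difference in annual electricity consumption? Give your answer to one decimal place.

δ = (z_{α/2} + z_β) · √((σ₁²+σ₂²)/n)
  = (2.576 + 1.282) · √(2991458/625)
  = 3.858 · √4786.3
  = 3.858 · 69.1833
  = 266.9093

Minimum detectable difference ≈ 266.9 kWh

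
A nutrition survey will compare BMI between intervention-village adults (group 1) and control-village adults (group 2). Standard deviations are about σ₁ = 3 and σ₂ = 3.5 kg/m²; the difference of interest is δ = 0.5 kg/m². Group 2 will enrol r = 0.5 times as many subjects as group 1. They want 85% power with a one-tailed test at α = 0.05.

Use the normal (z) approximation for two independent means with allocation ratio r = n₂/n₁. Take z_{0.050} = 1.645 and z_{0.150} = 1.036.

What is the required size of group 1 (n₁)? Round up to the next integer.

n₁ = 964

n₁ = (z_α + z_β)² · (σ₁² + σ₂²/r) / δ²
   = (1.645 + 1.036)² · (3² + 3.5²/0.5) / 0.5²
   = 7.1878 · (9 + 24.5) / 0.25
   = 7.1878 · 33.5 / 0.25
   = 963.16
Round up → n₁ = 964; n₂ = r·n₁ = 0.5 × 964 = 482.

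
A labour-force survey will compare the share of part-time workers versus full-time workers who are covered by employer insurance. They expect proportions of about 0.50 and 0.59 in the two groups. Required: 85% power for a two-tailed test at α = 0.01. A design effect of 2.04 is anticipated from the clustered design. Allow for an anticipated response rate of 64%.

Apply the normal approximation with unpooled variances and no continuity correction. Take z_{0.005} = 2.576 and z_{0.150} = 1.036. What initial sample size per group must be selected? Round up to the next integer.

n = 2526 per group

n = (z_{α/2} + z_β)² · [p₁(1−p₁) + p₂(1−p₂)] / (p₁ − p₂)²
  = (2.576 + 1.036)² · (0.50·0.50 + 0.59·0.41) / (-0.09)²
  = (3.612)² · (0.2500 + 0.2419) / 0.0081
  = 13.0465 · 0.4919 / 0.0081
  = 792.30
Design effect: 2.04 × 792.30 = 1616.28.
Adjust for 64% response: 1616.28 / 0.64 = 2525.44.
Round up → n = 2526 per group.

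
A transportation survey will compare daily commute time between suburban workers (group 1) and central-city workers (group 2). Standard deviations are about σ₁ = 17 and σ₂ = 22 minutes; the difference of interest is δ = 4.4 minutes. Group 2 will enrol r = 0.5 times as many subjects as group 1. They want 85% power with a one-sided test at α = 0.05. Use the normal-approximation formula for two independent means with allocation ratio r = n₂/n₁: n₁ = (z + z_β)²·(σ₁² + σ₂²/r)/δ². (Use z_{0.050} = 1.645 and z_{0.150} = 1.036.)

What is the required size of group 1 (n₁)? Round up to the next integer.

n₁ = 467

n₁ = (z_α + z_β)² · (σ₁² + σ₂²/r) / δ²
   = (1.645 + 1.036)² · (17² + 22²/0.5) / 4.4²
   = 7.1878 · (289 + 968) / 19.36
   = 7.1878 · 1257 / 19.36
   = 466.68
Round up → n₁ = 467; n₂ = r·n₁ = 0.5 × 467 = 234.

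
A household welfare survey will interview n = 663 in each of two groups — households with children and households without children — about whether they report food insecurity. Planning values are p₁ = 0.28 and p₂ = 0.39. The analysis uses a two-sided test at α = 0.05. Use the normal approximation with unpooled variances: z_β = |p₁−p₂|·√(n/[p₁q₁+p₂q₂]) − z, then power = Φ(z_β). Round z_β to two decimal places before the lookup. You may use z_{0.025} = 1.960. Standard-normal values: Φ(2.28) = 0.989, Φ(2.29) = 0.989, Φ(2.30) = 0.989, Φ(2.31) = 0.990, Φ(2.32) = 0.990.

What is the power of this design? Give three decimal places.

z_β = |p₁−p₂|·√(n/[p₁q₁+p₂q₂]) − z_{α/2}
    = 0.11 · √(663/0.4395) − 1.960
    = 0.11 · 38.8398 − 1.960
    = 4.2724 − 1.960 = 2.3124 → 2.31
Power = Φ(2.31) = 0.990.

Power ≈ 0.990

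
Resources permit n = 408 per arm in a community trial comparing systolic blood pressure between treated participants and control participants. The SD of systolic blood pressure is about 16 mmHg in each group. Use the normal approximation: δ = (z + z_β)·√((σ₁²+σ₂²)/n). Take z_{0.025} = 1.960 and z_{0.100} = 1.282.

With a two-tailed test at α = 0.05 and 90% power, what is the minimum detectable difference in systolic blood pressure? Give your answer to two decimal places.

Minimum detectable difference ≈ 3.63 mmHg

δ = (z_{α/2} + z_β) · √((σ₁²+σ₂²)/n)
  = (1.960 + 1.282) · √(512/408)
  = 3.242 · √1.2549
  = 3.242 · 1.1202
  = 3.6318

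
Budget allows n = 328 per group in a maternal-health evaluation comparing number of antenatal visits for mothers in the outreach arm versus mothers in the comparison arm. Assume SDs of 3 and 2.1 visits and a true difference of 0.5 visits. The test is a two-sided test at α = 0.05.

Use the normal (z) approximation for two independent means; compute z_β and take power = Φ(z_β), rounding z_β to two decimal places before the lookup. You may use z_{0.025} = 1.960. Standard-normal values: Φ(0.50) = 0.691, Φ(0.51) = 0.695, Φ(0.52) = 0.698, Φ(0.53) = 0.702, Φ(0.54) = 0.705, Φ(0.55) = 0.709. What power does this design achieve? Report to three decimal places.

Power ≈ 0.695

z_β = δ·√(n/(σ₁²+σ₂²)) − z_{α/2}
    = 0.5 · √(328/13.41) − 1.960
    = 0.5 · 4.94564 − 1.960
    = 2.4728 − 1.960 = 0.5128 → 0.51
Power = Φ(0.51) = 0.695.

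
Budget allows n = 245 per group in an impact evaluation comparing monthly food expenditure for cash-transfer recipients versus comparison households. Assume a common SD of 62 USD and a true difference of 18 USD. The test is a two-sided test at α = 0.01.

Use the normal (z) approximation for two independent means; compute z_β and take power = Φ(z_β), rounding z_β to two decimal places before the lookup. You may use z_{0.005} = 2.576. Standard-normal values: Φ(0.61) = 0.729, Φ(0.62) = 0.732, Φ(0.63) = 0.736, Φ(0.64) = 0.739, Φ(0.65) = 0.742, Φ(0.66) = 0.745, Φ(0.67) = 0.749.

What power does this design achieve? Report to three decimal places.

Power ≈ 0.739

z_β = δ·√(n/(σ₁²+σ₂²)) − z_{α/2}
    = 18 · √(245/7688) − 2.576
    = 18 · 0.17852 − 2.576
    = 3.2133 − 2.576 = 0.6373 → 0.64
Power = Φ(0.64) = 0.739.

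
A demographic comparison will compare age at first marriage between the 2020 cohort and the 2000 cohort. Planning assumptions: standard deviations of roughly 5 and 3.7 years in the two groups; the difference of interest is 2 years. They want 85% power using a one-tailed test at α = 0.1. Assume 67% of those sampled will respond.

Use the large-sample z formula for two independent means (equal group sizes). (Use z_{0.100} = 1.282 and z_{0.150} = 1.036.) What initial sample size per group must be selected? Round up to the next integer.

n = (z_α + z_β)² · (σ₁² + σ₂²) / δ²
  = (1.282 + 1.036)² · (5² + 3.7² = 38.69) / 2²
  = 5.3731 · 38.69 / 4
  = 51.97
Adjust for 67% response: 51.97 / 0.67 = 77.57.
Round up → n = 78 per group.

n = 78 per group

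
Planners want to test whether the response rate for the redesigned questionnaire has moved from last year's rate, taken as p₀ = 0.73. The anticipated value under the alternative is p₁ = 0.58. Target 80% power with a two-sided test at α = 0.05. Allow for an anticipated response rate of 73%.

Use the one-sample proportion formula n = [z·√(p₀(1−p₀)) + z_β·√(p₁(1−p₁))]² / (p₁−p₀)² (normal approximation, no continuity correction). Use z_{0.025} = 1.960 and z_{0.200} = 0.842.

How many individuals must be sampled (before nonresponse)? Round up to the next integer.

n = [z_{α/2}·√(p₀q₀) + z_β·√(p₁q₁)]² / (p₁ − p₀)²
  = [1.960·√(0.73·0.27) + 0.842·√(0.58·0.42)]² / (-0.15)²
  = [1.960·0.4440 + 0.842·0.4936]² / 0.0225
  = [1.2857]² / 0.0225
  = 73.47
Adjust for 73% response: 73.47 / 0.73 = 100.65.
Round up → n = 101.

n = 101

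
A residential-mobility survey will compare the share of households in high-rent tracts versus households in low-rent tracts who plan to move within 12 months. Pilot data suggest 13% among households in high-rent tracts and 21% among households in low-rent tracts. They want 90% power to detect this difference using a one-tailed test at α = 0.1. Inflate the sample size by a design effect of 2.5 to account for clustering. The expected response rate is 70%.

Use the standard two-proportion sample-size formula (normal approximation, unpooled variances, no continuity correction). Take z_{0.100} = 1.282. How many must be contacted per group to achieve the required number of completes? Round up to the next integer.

n = 1024 per group

n = (z_α + z_β)² · [p₁(1−p₁) + p₂(1−p₂)] / (p₁ − p₂)²
  = (1.282 + 1.282)² · (0.13·0.87 + 0.21·0.79) / (-0.08)²
  = (2.564)² · (0.1131 + 0.1659) / 0.0064
  = 6.5741 · 0.2790 / 0.0064
  = 286.59
Design effect: 2.5 × 286.59 = 716.47.
Adjust for 70% response: 716.47 / 0.70 = 1023.53.
Round up → n = 1024 per group.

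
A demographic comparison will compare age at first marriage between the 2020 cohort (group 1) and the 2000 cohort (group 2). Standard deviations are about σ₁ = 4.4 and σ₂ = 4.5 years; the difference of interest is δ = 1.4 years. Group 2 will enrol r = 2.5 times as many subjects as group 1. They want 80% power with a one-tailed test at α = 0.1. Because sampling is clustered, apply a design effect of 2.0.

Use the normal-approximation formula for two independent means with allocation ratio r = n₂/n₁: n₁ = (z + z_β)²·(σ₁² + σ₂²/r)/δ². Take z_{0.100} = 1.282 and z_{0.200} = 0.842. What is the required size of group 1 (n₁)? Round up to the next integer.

n₁ = (z_α + z_β)² · (σ₁² + σ₂²/r) / δ²
   = (1.282 + 0.842)² · (4.4² + 4.5²/2.5) / 1.4²
   = 4.5114 · (19.36 + 8.1) / 1.96
   = 4.5114 · 27.46 / 1.96
   = 63.21
Design effect: 2.0 × 63.21 = 126.41.
Round up → n₁ = 127; n₂ = r·n₁ = 2.5 × 127 = 318.

n₁ = 127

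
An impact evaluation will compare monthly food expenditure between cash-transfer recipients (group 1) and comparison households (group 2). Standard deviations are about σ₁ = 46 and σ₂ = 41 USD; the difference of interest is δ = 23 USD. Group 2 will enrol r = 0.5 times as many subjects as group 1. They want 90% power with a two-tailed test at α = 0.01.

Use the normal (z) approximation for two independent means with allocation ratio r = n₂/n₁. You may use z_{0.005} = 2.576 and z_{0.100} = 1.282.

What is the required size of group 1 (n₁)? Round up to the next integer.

n₁ = (z_{α/2} + z_β)² · (σ₁² + σ₂²/r) / δ²
   = (2.576 + 1.282)² · (46² + 41²/0.5) / 23²
   = 14.8842 · (2116 + 3362) / 529
   = 14.8842 · 5478 / 529
   = 154.13
Round up → n₁ = 155; n₂ = r·n₁ = 0.5 × 155 = 78.

n₁ = 155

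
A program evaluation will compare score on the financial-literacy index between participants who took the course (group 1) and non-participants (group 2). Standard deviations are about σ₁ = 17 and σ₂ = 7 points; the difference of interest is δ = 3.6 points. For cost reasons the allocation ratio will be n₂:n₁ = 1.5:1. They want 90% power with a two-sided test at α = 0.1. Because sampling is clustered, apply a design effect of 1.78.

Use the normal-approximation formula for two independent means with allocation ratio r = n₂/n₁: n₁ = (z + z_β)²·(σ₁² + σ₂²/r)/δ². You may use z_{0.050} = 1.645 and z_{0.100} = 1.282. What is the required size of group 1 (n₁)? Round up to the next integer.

n₁ = (z_{α/2} + z_β)² · (σ₁² + σ₂²/r) / δ²
   = (1.645 + 1.282)² · (17² + 7²/1.5) / 3.6²
   = 8.5673 · (289 + 32.6667) / 12.96
   = 8.5673 · 321.6667 / 12.96
   = 212.64
Design effect: 1.78 × 212.64 = 378.50.
Round up → n₁ = 379; n₂ = r·n₁ = 1.5 × 379 = 569.

n₁ = 379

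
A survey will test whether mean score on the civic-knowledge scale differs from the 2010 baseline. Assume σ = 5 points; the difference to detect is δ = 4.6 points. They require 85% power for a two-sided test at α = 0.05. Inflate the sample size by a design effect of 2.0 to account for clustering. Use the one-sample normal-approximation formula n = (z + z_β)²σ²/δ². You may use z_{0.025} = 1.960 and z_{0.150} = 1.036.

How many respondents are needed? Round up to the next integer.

n = 22

n = (z_{α/2} + z_β)² · σ² / δ²
  = (1.960 + 1.036)² · 5² / 4.6²
  = 8.9760 · 25 / 21.16
  = 10.60
Design effect: 2.0 × 10.60 = 21.21.
Round up → n = 22.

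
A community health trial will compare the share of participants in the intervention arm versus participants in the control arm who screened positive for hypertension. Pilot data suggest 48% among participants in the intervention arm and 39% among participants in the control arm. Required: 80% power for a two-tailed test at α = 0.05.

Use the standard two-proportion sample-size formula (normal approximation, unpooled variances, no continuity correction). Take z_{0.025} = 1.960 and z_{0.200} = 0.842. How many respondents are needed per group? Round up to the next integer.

n = (z_{α/2} + z_β)² · [p₁(1−p₁) + p₂(1−p₂)] / (p₁ − p₂)²
  = (1.960 + 0.842)² · (0.48·0.52 + 0.39·0.61) / (0.09)²
  = (2.802)² · (0.2496 + 0.2379) / 0.0081
  = 7.8512 · 0.4875 / 0.0081
  = 472.53
Round up → n = 473 per group.

n = 473 per group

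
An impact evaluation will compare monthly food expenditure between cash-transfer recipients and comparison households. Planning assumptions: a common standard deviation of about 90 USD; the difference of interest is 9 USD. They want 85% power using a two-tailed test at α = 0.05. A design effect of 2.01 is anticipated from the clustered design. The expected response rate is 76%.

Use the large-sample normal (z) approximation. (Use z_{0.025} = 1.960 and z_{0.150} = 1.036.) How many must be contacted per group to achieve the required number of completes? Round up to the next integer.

n = 4748 per group

n = (z_{α/2} + z_β)² · (σ₁² + σ₂²) / δ²
  = (1.960 + 1.036)² · (2·90² = 16200) / 9²
  = 8.9760 · 16200 / 81
  = 1795.20
Design effect: 2.01 × 1795.20 = 3608.36.
Adjust for 76% response: 3608.36 / 0.76 = 4747.84.
Round up → n = 4748 per group.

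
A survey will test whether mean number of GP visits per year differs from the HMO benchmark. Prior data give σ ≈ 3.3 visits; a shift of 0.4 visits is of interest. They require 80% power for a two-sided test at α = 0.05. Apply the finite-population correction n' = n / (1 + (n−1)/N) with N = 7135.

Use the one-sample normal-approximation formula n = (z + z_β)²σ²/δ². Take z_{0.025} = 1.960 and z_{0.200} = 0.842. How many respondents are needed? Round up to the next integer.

n = 498

n = (z_{α/2} + z_β)² · σ² / δ²
  = (1.960 + 0.842)² · 3.3² / 0.4²
  = 7.8512 · 10.89 / 0.16
  = 534.37
Finite-population correction (N = 7135): 534.37 / (1 + (534.37 − 1)/7135) = 497.20.
Round up → n = 498.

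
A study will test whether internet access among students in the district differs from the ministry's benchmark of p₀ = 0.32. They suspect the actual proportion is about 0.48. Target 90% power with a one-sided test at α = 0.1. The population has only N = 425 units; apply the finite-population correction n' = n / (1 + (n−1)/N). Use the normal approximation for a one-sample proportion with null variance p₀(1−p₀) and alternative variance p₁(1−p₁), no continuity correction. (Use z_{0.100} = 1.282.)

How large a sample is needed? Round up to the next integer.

n = [z_α·√(p₀q₀) + z_β·√(p₁q₁)]² / (p₁ − p₀)²
  = [1.282·√(0.32·0.68) + 1.282·√(0.48·0.52)]² / (0.16)²
  = [1.282·0.4665 + 1.282·0.4996]² / 0.0256
  = [1.2385]² / 0.0256
  = 59.92
Finite-population correction (N = 425): 59.92 / (1 + (59.92 − 1)/425) = 52.62.
Round up → n = 53.

n = 53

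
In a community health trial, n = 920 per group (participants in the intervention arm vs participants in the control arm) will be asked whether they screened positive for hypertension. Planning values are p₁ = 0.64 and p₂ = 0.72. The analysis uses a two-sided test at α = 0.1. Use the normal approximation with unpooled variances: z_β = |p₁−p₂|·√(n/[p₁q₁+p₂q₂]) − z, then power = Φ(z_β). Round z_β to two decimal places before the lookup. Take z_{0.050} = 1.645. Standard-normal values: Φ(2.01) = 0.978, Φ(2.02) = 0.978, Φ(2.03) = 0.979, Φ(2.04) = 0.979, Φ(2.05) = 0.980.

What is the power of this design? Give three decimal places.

Power ≈ 0.980

z_β = |p₁−p₂|·√(n/[p₁q₁+p₂q₂]) − z_{α/2}
    = 0.08 · √(920/0.4320) − 1.645
    = 0.08 · 46.1479 − 1.645
    = 3.6918 − 1.645 = 2.0468 → 2.05
Power = Φ(2.05) = 0.980.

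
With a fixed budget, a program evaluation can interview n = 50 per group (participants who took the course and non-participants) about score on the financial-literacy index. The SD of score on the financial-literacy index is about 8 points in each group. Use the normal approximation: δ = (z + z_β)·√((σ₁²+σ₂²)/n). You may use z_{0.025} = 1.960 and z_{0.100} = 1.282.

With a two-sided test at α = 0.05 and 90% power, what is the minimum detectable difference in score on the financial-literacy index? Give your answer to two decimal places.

δ = (z_{α/2} + z_β) · √((σ₁²+σ₂²)/n)
  = (1.960 + 1.282) · √(128/50)
  = 3.242 · √2.56
  = 3.242 · 1.6000
  = 5.1872

Minimum detectable difference ≈ 5.19 points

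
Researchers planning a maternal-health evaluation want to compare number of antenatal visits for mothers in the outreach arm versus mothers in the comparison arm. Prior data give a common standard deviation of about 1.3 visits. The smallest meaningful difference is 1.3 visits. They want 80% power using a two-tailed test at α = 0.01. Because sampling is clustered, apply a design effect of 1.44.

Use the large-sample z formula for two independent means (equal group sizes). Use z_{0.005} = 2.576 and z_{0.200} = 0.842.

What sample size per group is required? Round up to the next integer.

n = (z_{α/2} + z_β)² · (σ₁² + σ₂²) / δ²
  = (2.576 + 0.842)² · (2·1.3² = 3.38) / 1.3²
  = 11.6827 · 3.38 / 1.69
  = 23.37
Design effect: 1.44 × 23.37 = 33.65.
Round up → n = 34 per group.

n = 34 per group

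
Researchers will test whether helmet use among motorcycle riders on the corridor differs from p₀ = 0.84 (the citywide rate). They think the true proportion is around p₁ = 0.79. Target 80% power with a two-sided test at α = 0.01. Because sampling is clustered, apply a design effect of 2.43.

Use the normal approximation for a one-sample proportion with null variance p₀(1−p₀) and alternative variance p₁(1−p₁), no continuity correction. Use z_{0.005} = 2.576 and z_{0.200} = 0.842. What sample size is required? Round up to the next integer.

n = 1611

n = [z_{α/2}·√(p₀q₀) + z_β·√(p₁q₁)]² / (p₁ − p₀)²
  = [2.576·√(0.84·0.16) + 0.842·√(0.79·0.21)]² / (-0.05)²
  = [2.576·0.3666 + 0.842·0.4073]² / 0.0025
  = [1.2873]² / 0.0025
  = 662.89
Design effect: 2.43 × 662.89 = 1610.82.
Round up → n = 1611.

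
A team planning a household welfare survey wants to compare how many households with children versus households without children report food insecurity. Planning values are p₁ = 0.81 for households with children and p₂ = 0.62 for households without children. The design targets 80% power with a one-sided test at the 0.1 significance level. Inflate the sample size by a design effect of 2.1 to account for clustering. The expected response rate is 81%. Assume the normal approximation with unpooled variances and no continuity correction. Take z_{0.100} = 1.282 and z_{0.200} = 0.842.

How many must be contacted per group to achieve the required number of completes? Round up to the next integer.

n = (z_α + z_β)² · [p₁(1−p₁) + p₂(1−p₂)] / (p₁ − p₂)²
  = (1.282 + 0.842)² · (0.81·0.19 + 0.62·0.38) / (0.19)²
  = (2.124)² · (0.1539 + 0.2356) / 0.0361
  = 4.5114 · 0.3895 / 0.0361
  = 48.68
Design effect: 2.1 × 48.68 = 102.22.
Adjust for 81% response: 102.22 / 0.81 = 126.20.
Round up → n = 127 per group.

n = 127 per group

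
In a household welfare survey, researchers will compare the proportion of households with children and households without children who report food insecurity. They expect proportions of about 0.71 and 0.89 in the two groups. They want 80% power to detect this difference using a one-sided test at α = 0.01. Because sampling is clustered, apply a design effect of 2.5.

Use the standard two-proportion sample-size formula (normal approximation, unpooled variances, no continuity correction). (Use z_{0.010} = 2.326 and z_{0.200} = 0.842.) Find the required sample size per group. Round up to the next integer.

n = 236 per group

n = (z_α + z_β)² · [p₁(1−p₁) + p₂(1−p₂)] / (p₁ − p₂)²
  = (2.326 + 0.842)² · (0.71·0.29 + 0.89·0.11) / (-0.18)²
  = (3.168)² · (0.2059 + 0.0979) / 0.0324
  = 10.0362 · 0.3038 / 0.0324
  = 94.11
Design effect: 2.5 × 94.11 = 235.26.
Round up → n = 236 per group.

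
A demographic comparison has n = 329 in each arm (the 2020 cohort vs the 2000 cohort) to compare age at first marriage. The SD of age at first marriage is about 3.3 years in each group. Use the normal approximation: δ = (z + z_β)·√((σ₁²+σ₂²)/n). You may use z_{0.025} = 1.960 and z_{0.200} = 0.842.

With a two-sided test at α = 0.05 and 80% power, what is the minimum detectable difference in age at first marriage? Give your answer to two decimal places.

δ = (z_{α/2} + z_β) · √((σ₁²+σ₂²)/n)
  = (1.960 + 0.842) · √(21.78/329)
  = 2.802 · √0.0662
  = 2.802 · 0.2573
  = 0.7209

Minimum detectable difference ≈ 0.72 years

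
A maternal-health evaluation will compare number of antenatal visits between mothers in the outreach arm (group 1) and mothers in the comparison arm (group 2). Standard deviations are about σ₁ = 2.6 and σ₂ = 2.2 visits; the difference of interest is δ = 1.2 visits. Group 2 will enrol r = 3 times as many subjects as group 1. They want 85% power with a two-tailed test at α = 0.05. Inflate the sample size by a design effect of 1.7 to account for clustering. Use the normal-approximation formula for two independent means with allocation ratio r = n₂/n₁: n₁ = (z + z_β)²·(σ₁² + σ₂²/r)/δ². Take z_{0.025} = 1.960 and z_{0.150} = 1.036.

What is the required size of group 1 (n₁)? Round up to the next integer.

n₁ = 89

n₁ = (z_{α/2} + z_β)² · (σ₁² + σ₂²/r) / δ²
   = (1.960 + 1.036)² · (2.6² + 2.2²/3) / 1.2²
   = 8.9760 · (6.76 + 1.6133) / 1.44
   = 8.9760 · 8.3733 / 1.44
   = 52.19
Design effect: 1.7 × 52.19 = 88.73.
Round up → n₁ = 89; n₂ = r·n₁ = 3 × 89 = 267.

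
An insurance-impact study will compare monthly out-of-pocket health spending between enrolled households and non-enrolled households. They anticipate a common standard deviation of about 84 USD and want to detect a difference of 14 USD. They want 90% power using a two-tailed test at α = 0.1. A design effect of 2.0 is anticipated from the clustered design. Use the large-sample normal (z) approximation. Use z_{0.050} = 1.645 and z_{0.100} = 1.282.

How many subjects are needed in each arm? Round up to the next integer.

n = (z_{α/2} + z_β)² · (σ₁² + σ₂²) / δ²
  = (1.645 + 1.282)² · (2·84² = 14112) / 14²
  = 8.5673 · 14112 / 196
  = 616.85
Design effect: 2.0 × 616.85 = 1233.70.
Round up → n = 1234 per group.

n = 1234 per group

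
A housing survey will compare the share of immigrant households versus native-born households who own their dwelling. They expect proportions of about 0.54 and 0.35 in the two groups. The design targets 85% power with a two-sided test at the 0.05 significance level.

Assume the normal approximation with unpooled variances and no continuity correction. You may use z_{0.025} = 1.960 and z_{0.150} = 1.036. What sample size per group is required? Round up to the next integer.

n = 119 per group

n = (z_{α/2} + z_β)² · [p₁(1−p₁) + p₂(1−p₂)] / (p₁ − p₂)²
  = (1.960 + 1.036)² · (0.54·0.46 + 0.35·0.65) / (0.19)²
  = (2.996)² · (0.2484 + 0.2275) / 0.0361
  = 8.9760 · 0.4759 / 0.0361
  = 118.33
Round up → n = 119 per group.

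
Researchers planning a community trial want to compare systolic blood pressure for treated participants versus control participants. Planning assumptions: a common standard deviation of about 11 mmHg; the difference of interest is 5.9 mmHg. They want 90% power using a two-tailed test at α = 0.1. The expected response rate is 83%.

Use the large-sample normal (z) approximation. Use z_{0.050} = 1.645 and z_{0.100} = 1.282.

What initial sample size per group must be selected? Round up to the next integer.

n = 72 per group

n = (z_{α/2} + z_β)² · (σ₁² + σ₂²) / δ²
  = (1.645 + 1.282)² · (2·11² = 242) / 5.9²
  = 8.5673 · 242 / 34.81
  = 59.56
Adjust for 83% response: 59.56 / 0.83 = 71.76.
Round up → n = 72 per group.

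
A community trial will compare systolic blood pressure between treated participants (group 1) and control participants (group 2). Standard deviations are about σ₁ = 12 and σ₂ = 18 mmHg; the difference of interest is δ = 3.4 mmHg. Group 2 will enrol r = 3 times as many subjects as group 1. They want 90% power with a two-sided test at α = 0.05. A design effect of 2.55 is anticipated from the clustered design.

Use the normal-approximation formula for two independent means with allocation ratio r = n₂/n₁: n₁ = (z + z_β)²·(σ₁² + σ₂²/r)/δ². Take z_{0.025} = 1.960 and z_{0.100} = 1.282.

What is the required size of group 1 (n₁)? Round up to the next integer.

n₁ = 585

n₁ = (z_{α/2} + z_β)² · (σ₁² + σ₂²/r) / δ²
   = (1.960 + 1.282)² · (12² + 18²/3) / 3.4²
   = 10.5106 · (144 + 108) / 11.56
   = 10.5106 · 252 / 11.56
   = 229.12
Design effect: 2.55 × 229.12 = 584.26.
Round up → n₁ = 585; n₂ = r·n₁ = 3 × 585 = 1755.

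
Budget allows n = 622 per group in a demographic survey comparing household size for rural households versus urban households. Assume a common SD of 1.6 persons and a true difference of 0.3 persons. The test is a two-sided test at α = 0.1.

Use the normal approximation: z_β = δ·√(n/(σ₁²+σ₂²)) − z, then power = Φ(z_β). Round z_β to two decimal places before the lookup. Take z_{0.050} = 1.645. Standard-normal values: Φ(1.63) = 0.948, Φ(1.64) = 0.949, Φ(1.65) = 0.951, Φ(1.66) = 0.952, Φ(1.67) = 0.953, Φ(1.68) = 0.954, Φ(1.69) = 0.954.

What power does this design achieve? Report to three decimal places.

z_β = δ·√(n/(σ₁²+σ₂²)) − z_{α/2}
    = 0.3 · √(622/5.12) − 1.645
    = 0.3 · 11.02200 − 1.645
    = 3.3066 − 1.645 = 1.6616 → 1.66
Power = Φ(1.66) = 0.952.

Power ≈ 0.952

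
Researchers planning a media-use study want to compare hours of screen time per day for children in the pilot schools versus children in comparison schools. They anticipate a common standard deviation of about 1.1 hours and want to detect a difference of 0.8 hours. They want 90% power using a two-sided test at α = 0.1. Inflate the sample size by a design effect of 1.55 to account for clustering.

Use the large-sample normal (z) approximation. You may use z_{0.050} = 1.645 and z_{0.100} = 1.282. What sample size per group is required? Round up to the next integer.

n = (z_{α/2} + z_β)² · (σ₁² + σ₂²) / δ²
  = (1.645 + 1.282)² · (2·1.1² = 2.42) / 0.8²
  = 8.5673 · 2.42 / 0.64
  = 32.40
Design effect: 1.55 × 32.40 = 50.21.
Round up → n = 51 per group.

n = 51 per group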